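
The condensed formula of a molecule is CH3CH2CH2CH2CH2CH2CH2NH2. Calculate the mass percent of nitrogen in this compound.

12.16%

Atom tally by fragment:
  CH3 → C:1 H:3
  CH2 → C:1 H:2
  CH2 → C:1 H:2
  CH2 → C:1 H:2
  CH2 → C:1 H:2
  CH2 → C:1 H:2
  CH2NH2 → C:1 H:4 N:1
Element totals:
  C: 7
  H: 17
  N: 1
Molecular formula: C7H17N.
Molar mass = 115.220 g/mol.
Mass from N: 1 × 14.007 = 14.007 g/mol.
%N = 14.007 / 115.220 × 100 = 12.16%.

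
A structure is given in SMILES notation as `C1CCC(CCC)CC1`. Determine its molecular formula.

Atom tally by fragment:
  cyclohexane ring core → C:6 H:12
  (− 1 ring H displaced by substituents)
  + CH2CH2CH3 → C:3 H:7
Element totals:
  C: 9
  H: 18

C9H18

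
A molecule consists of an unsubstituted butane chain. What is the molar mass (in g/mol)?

Atom tally by fragment:
  CH3 → C:1 H:3
  CH2 → C:1 H:2
  CH2 → C:1 H:2
  CH3 → C:1 H:3
Element totals:
  C: 4
  H: 10
Molecular formula: C4H10.
  M = 4(12.011) + 10(1.008)
    = 48.044 + 10.080 = 58.124

58.12 g/mol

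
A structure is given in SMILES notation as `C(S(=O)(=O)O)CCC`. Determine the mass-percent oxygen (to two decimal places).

Atom tally by fragment:
  HO3SCH2 → C:1 H:3 S:1 O:3
  CH2 → C:1 H:2
  CH2 → C:1 H:2
  CH3 → C:1 H:3
Element totals:
  C: 4
  H: 10
  O: 3
  S: 1
Molecular formula: C4H10O3S.
Molar mass = 138.181 g/mol.
Mass from O: 3 × 15.999 = 47.997 g/mol.
%O = 47.997 / 138.181 × 100 = 34.73%.

34.73%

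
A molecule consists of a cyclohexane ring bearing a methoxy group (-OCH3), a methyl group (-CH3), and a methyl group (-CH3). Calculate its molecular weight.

Atom tally by fragment:
  cyclohexane ring core → C:6 H:12
  (− 3 ring H displaced by substituents)
  + OCH3 → C:1 H:3 O:1
  + CH3 → C:1 H:3
  + CH3 → C:1 H:3
Element totals:
  C: 9
  H: 18
  O: 1
Molecular formula: C9H18O.
  M = 9(12.011) + 18(1.008) + 15.999
    = 108.099 + 18.144 + 15.999 = 142.242

142.24 g/mol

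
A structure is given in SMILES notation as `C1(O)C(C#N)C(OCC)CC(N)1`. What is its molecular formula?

Atom tally by fragment:
  cyclopentane ring core → C:5 H:10
  (− 4 ring H displaced by substituents)
  + OH → O:1 H:1
  + CN → C:1 N:1
  + OC2H5 → C:2 H:5 O:1
  + NH2 → N:1 H:2
Element totals:
  C: 8
  H: 14
  N: 2
  O: 2

C8H14N2O2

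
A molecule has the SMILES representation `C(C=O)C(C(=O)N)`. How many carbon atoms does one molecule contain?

Atom tally by fragment:
  OHCCH2 → C:2 H:3 O:1
  CH2CONH2 → C:2 H:4 O:1 N:1
Element totals:
  C: 4
  H: 7
  N: 1
  O: 2

4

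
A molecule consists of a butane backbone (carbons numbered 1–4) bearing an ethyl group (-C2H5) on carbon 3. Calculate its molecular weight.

Atom tally by fragment:
  CH3 → C:1 H:3
  CH2 → C:1 H:2
  CH(C2H5) → C:3 H:6
  CH3 → C:1 H:3
Element totals:
  C: 6
  H: 14
Molecular formula: C6H14.
  M = 6(12.011) + 14(1.008)
    = 72.066 + 14.112 = 86.178

86.18 g/mol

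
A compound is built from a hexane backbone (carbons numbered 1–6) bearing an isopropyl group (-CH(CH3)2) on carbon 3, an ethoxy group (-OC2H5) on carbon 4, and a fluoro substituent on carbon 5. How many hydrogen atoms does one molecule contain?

Atom tally by fragment:
  CH3 → C:1 H:3
  CH2 → C:1 H:2
  CH(CH(CH3)2) → C:4 H:8
  CH(OC2H5) → C:3 H:6 O:1
  CH(F) → C:1 H:1 F:1
  CH3 → C:1 H:3
Element totals:
  C: 11
  H: 23
  F: 1
  O: 1

23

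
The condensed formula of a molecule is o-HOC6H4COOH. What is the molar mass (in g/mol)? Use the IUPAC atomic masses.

Atom tally by fragment:
  benzene ring core → C:6 H:6
  (− 2 ring H displaced by substituents)
  + OH → O:1 H:1
  + COOH → C:1 H:1 O:2
Element totals:
  C: 7
  H: 6
  O: 3
Molecular formula: C7H6O3.
  M = 7(12.011) + 6(1.008) + 3(15.999)
    = 84.077 + 6.048 + 47.997 = 138.122

138.12 g/mol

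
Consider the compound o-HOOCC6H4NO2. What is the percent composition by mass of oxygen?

Element totals:
  C: 7
  H: 5
  N: 1
  O: 4
Molecular formula: C7H5NO4.
Molar mass = 167.120 g/mol.
Mass from O: 4 × 15.999 = 63.996 g/mol.
%O = 63.996 / 167.120 × 100 = 38.29%.

38.29%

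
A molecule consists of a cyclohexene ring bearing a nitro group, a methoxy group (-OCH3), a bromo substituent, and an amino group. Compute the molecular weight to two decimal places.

Atom tally by fragment:
  cyclohexene ring core → C:6 H:10
  (− 4 ring H displaced by substituents)
  + NO2 → N:1 O:2
  + OCH3 → C:1 H:3 O:1
  + Br → Br:1
  + NH2 → N:1 H:2
Element totals:
  C: 7
  H: 11
  Br: 1
  N: 2
  O: 3
Molecular formula: C7H11BrN2O3.
  M = 7(12.011) + 11(1.008) + 79.904 + 2(14.007) + 3(15.999)
    = 84.077 + 11.088 + 79.904 + 28.014 + 47.997 = 251.080

251.08 g/mol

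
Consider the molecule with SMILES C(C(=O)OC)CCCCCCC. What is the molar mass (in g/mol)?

Atom tally by fragment:
  CH3OOCCH2 → C:3 H:5 O:2
  CH2 → C:1 H:2
  CH2 → C:1 H:2
  CH2 → C:1 H:2
  CH2 → C:1 H:2
  CH2 → C:1 H:2
  CH2 → C:1 H:2
  CH3 → C:1 H:3
Element totals:
  C: 10
  H: 20
  O: 2
Molecular formula: C10H20O2.
  M = 10(12.011) + 20(1.008) + 2(15.999)
    = 120.110 + 20.160 + 31.998 = 172.268

172.27 g/mol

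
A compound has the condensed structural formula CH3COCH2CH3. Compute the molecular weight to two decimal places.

Atom tally by fragment:
  CH3COCH2 → C:3 H:5 O:1
  CH3 → C:1 H:3
Element totals:
  C: 4
  H: 8
  O: 1
Molecular formula: C4H8O.
  M = 4(12.011) + 8(1.008) + 15.999
    = 48.044 + 8.064 + 15.999 = 72.107

72.11 g/mol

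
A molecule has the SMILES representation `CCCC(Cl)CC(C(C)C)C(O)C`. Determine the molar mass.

Atom tally by fragment:
  CH3 → C:1 H:3
  CH2 → C:1 H:2
  CH2 → C:1 H:2
  CH(Cl) → C:1 H:1 Cl:1
  CH2 → C:1 H:2
  CH(CH(CH3)2) → C:4 H:8
  CH(OH) → C:1 H:2 O:1
  CH3 → C:1 H:3
Element totals:
  C: 11
  H: 23
  Cl: 1
  O: 1
Molecular formula: C11H23ClO.
  M = 11(12.011) + 23(1.008) + 35.45 + 15.999
    = 132.121 + 23.184 + 35.450 + 15.999 = 206.754

206.75 g/mol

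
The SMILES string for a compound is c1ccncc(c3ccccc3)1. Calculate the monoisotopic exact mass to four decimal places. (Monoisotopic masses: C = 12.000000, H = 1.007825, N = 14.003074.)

Atom tally by fragment:
  pyridine ring core → C:5 H:5 N:1
  (− 1 ring H displaced by substituents)
  + C6H5 → C:6 H:5
Element totals:
  C: 11
  H: 9
  N: 1
Molecular formula: C11H9N.
  M = 11(12.0) + 9(1.007825) + 14.003074
    = 132.000000 + 9.070425 + 14.003074 = 155.073499

155.0735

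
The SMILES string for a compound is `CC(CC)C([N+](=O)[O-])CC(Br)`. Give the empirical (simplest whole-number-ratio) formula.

Atom tally by fragment:
  CH3 → C:1 H:3
  CH(C2H5) → C:3 H:6
  CH(NO2) → C:1 H:1 N:1 O:2
  CH2 → C:1 H:2
  CH2Br → C:1 H:2 Br:1
Element totals:
  C: 7
  H: 14
  Br: 1
  N: 1
  O: 2
Molecular formula: C7H14BrNO2.
gcd of subscripts (1, 7, 14, 1, 2) = 1, so the empirical formula equals the molecular formula.

C7H14BrNO2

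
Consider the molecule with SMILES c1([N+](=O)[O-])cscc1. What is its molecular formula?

Atom tally by fragment:
  thiophene ring core → C:4 H:4 S:1
  (− 1 ring H displaced by substituents)
  + NO2 → N:1 O:2
Element totals:
  C: 4
  H: 3
  N: 1
  O: 2
  S: 1

C4H3NO2S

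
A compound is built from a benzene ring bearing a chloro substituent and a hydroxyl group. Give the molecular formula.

C6H5ClO

Atom tally by fragment:
  benzene ring core → C:6 H:6
  (− 2 ring H displaced by substituents)
  + Cl → Cl:1
  + OH → O:1 H:1
Element totals:
  C: 6
  H: 5
  Cl: 1
  O: 1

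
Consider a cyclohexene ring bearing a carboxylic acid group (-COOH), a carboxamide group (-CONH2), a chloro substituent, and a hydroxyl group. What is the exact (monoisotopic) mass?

219.0298

Atom tally by fragment:
  cyclohexene ring core → C:6 H:10
  (− 4 ring H displaced by substituents)
  + COOH → C:1 H:1 O:2
  + CONH2 → C:1 H:2 O:1 N:1
  + Cl → Cl:1
  + OH → O:1 H:1
Element totals:
  C: 8
  H: 10
  Cl: 1
  N: 1
  O: 4
Molecular formula: C8H10ClNO4.
  M = 8(12.0) + 10(1.007825) + 34.968853 + 14.003074 + 4(15.994915)
    = 96.000000 + 10.078250 + 34.968853 + 14.003074 + 63.979660 = 219.029837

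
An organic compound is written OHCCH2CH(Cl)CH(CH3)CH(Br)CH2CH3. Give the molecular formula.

Element totals:
  C: 8
  H: 14
  Br: 1
  Cl: 1
  O: 1

C8H14BrClO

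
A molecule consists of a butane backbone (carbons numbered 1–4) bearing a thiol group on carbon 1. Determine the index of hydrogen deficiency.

0

Atom tally by fragment:
  HSCH2 → C:1 H:3 S:1
  CH2 → C:1 H:2
  CH2 → C:1 H:2
  CH3 → C:1 H:3
Element totals:
  C: 4
  H: 10
  S: 1
Molecular formula: C4H10S.
DoU = (2C + 2 + N − H − X) / 2 = (2·4 + 2 + 0 − 10 − 0) / 2 = 0.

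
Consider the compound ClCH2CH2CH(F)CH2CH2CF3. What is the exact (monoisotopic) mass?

Element totals:
  C: 6
  H: 9
  Cl: 1
  F: 4
Molecular formula: C6H9ClF4.
  M = 6(12.0) + 9(1.007825) + 34.968853 + 4(18.998403)
    = 72.000000 + 9.070425 + 34.968853 + 75.993612 = 192.032890

192.0329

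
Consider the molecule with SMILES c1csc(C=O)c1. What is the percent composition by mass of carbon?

Atom tally by fragment:
  thiophene ring core → C:4 H:4 S:1
  (− 1 ring H displaced by substituents)
  + CHO → C:1 H:1 O:1
Element totals:
  C: 5
  H: 4
  O: 1
  S: 1
Molecular formula: C5H4OS.
Molar mass = 112.146 g/mol.
Mass from C: 5 × 12.011 = 60.055 g/mol.
%C = 60.055 / 112.146 × 100 = 53.55%.

53.55%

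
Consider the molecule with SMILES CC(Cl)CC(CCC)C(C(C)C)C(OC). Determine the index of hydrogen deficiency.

Atom tally by fragment:
  CH3 → C:1 H:3
  CH(Cl) → C:1 H:1 Cl:1
  CH2 → C:1 H:2
  CH(CH2CH2CH3) → C:4 H:8
  CH(CH(CH3)2) → C:4 H:8
  CH2OCH3 → C:2 H:5 O:1
Element totals:
  C: 13
  H: 27
  Cl: 1
  O: 1
Molecular formula: C13H27ClO.
DoU = (2C + 2 + N − H − X) / 2 = (2·13 + 2 + 0 − 27 − 1) / 2 = 0.

0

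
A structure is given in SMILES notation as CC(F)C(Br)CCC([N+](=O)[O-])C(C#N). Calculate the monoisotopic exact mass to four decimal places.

266.0066

Atom tally by fragment:
  CH3 → C:1 H:3
  CH(F) → C:1 H:1 F:1
  CH(Br) → C:1 H:1 Br:1
  CH2 → C:1 H:2
  CH2 → C:1 H:2
  CH(NO2) → C:1 H:1 N:1 O:2
  CH2CN → C:2 H:2 N:1
Element totals:
  C: 8
  H: 12
  Br: 1
  F: 1
  N: 2
  O: 2
Molecular formula: C8H12BrFN2O2.
  M = 8(12.0) + 12(1.007825) + 78.918338 + 18.998403 + 2(14.003074) + 2(15.994915)
    = 96.000000 + 12.093900 + 78.918338 + 18.998403 + 28.006148 + 31.989830 = 266.006619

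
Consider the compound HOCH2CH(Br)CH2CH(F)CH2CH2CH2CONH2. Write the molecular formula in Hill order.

C8H15BrFNO2

Atom tally by fragment:
  HOCH2 → C:1 H:3 O:1
  CH(Br) → C:1 H:1 Br:1
  CH2 → C:1 H:2
  CH(F) → C:1 H:1 F:1
  CH2 → C:1 H:2
  CH2 → C:1 H:2
  CH2CONH2 → C:2 H:4 O:1 N:1
Element totals:
  C: 8
  H: 15
  Br: 1
  F: 1
  N: 1
  O: 2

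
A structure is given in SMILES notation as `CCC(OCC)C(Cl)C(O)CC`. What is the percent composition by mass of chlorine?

Atom tally by fragment:
  CH3 → C:1 H:3
  CH2 → C:1 H:2
  CH(OC2H5) → C:3 H:6 O:1
  CH(Cl) → C:1 H:1 Cl:1
  CH(OH) → C:1 H:2 O:1
  CH2 → C:1 H:2
  CH3 → C:1 H:3
Element totals:
  C: 9
  H: 19
  Cl: 1
  O: 2
Molecular formula: C9H19ClO2.
Molar mass = 194.699 g/mol.
Mass from Cl: 1 × 35.45 = 35.450 g/mol.
%Cl = 35.450 / 194.699 × 100 = 18.21%.

18.21%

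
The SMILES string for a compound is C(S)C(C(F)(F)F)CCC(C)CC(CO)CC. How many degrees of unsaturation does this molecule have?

Atom tally by fragment:
  HSCH2 → C:1 H:3 S:1
  CH(CF3) → C:2 H:1 F:3
  CH2 → C:1 H:2
  CH2 → C:1 H:2
  CH(CH3) → C:2 H:4
  CH2 → C:1 H:2
  CH(CH2OH) → C:2 H:4 O:1
  CH2 → C:1 H:2
  CH3 → C:1 H:3
Element totals:
  C: 12
  H: 23
  F: 3
  O: 1
  S: 1
Molecular formula: C12H23F3OS.
DoU = (2C + 2 + N − H − X) / 2 = (2·12 + 2 + 0 − 23 − 3) / 2 = 0.

0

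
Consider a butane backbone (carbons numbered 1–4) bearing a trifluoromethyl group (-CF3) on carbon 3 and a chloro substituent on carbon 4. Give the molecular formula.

C5H8ClF3

Atom tally by fragment:
  CH3 → C:1 H:3
  CH2 → C:1 H:2
  CH(CF3) → C:2 H:1 F:3
  CH2Cl → C:1 H:2 Cl:1
Element totals:
  C: 5
  H: 8
  Cl: 1
  F: 3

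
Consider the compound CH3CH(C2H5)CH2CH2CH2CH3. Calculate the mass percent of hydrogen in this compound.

15.88%

Atom tally by fragment:
  CH3 → C:1 H:3
  CH(C2H5) → C:3 H:6
  CH2 → C:1 H:2
  CH2 → C:1 H:2
  CH2 → C:1 H:2
  CH3 → C:1 H:3
Element totals:
  C: 8
  H: 18
Molecular formula: C8H18.
Molar mass = 114.232 g/mol.
Mass from H: 18 × 1.008 = 18.144 g/mol.
%H = 18.144 / 114.232 × 100 = 15.88%.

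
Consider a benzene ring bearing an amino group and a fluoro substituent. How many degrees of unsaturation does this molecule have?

Atom tally by fragment:
  benzene ring core → C:6 H:6
  (− 2 ring H displaced by substituents)
  + NH2 → N:1 H:2
  + F → F:1
Element totals:
  C: 6
  H: 6
  F: 1
  N: 1
Molecular formula: C6H6FN.
DoU = (2C + 2 + N − H − X) / 2 = (2·6 + 2 + 1 − 6 − 1) / 2 = 4.

4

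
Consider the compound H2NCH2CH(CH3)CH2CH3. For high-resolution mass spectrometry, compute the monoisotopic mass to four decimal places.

Atom tally by fragment:
  H2NCH2 → C:1 H:4 N:1
  CH(CH3) → C:2 H:4
  CH2 → C:1 H:2
  CH3 → C:1 H:3
Element totals:
  C: 5
  H: 13
  N: 1
Molecular formula: C5H13N.
  M = 5(12.0) + 13(1.007825) + 14.003074
    = 60.000000 + 13.101725 + 14.003074 = 87.104799

87.1048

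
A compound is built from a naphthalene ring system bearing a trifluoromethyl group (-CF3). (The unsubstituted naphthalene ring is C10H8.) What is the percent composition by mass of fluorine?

Atom tally by fragment:
  naphthalene ring system core → C:10 H:8
  (− 1 ring H displaced by substituents)
  + CF3 → C:1 F:3
Element totals:
  C: 11
  H: 7
  F: 3
Molecular formula: C11H7F3.
Molar mass = 196.171 g/mol.
Mass from F: 3 × 18.998 = 56.994 g/mol.
%F = 56.994 / 196.171 × 100 = 29.05%.

29.05%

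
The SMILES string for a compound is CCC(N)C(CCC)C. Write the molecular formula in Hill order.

Atom tally by fragment:
  CH3 → C:1 H:3
  CH2 → C:1 H:2
  CH(NH2) → C:1 H:3 N:1
  CH(CH2CH2CH3) → C:4 H:8
  CH3 → C:1 H:3
Element totals:
  C: 8
  H: 19
  N: 1

C8H19N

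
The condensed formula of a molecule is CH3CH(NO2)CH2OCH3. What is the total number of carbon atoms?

4

Atom tally by fragment:
  CH3 → C:1 H:3
  CH(NO2) → C:1 H:1 N:1 O:2
  CH2OCH3 → C:2 H:5 O:1
Element totals:
  C: 4
  H: 9
  N: 1
  O: 3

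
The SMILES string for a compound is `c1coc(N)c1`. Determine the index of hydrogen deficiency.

3

Atom tally by fragment:
  furan ring core → C:4 H:4 O:1
  (− 1 ring H displaced by substituents)
  + NH2 → N:1 H:2
Element totals:
  C: 4
  H: 5
  N: 1
  O: 1
Molecular formula: C4H5NO.
DoU = (2C + 2 + N − H − X) / 2 = (2·4 + 2 + 1 − 5 − 0) / 2 = 3.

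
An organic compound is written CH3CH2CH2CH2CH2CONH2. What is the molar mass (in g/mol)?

Element totals:
  C: 6
  H: 13
  N: 1
  O: 1
Molecular formula: C6H13NO.
  M = 6(12.011) + 13(1.008) + 14.007 + 15.999
    = 72.066 + 13.104 + 14.007 + 15.999 = 115.176

115.18 g/mol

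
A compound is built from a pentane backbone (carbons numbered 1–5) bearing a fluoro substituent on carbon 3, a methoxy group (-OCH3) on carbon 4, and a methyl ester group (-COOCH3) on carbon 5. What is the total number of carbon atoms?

Atom tally by fragment:
  CH3 → C:1 H:3
  CH2 → C:1 H:2
  CH(F) → C:1 H:1 F:1
  CH(OCH3) → C:2 H:4 O:1
  CH2COOCH3 → C:3 H:5 O:2
Element totals:
  C: 8
  H: 15
  F: 1
  O: 3

8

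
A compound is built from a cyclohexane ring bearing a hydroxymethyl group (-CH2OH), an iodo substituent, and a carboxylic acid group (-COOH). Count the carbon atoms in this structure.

8

Atom tally by fragment:
  cyclohexane ring core → C:6 H:12
  (− 3 ring H displaced by substituents)
  + CH2OH → C:1 H:3 O:1
  + I → I:1
  + COOH → C:1 H:1 O:2
Element totals:
  C: 8
  H: 13
  I: 1
  O: 3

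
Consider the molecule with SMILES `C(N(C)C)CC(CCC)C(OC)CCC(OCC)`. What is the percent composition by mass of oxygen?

12.33%

Atom tally by fragment:
  (CH3)2NCH2 → C:3 H:8 N:1
  CH2 → C:1 H:2
  CH(CH2CH2CH3) → C:4 H:8
  CH(OCH3) → C:2 H:4 O:1
  CH2 → C:1 H:2
  CH2 → C:1 H:2
  CH2OC2H5 → C:3 H:7 O:1
Element totals:
  C: 15
  H: 33
  N: 1
  O: 2
Molecular formula: C15H33NO2.
Molar mass = 259.434 g/mol.
Mass from O: 2 × 15.999 = 31.998 g/mol.
%O = 31.998 / 259.434 × 100 = 12.33%.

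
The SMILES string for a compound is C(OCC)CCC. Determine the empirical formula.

C6H14O

Atom tally by fragment:
  C2H5OCH2 → C:3 H:7 O:1
  CH2 → C:1 H:2
  CH2 → C:1 H:2
  CH3 → C:1 H:3
Element totals:
  C: 6
  H: 14
  O: 1
Molecular formula: C6H14O.
gcd of subscripts (6, 14, 1) = 1, so the empirical formula equals the molecular formula.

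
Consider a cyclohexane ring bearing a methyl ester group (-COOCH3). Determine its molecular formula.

C8H14O2

Atom tally by fragment:
  cyclohexane ring core → C:6 H:12
  (− 1 ring H displaced by substituents)
  + COOCH3 → C:2 H:3 O:2
Element totals:
  C: 8
  H: 14
  O: 2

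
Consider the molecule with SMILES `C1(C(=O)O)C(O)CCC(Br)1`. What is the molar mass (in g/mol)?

209.04 g/mol

Atom tally by fragment:
  cyclopentane ring core → C:5 H:10
  (− 3 ring H displaced by substituents)
  + COOH → C:1 H:1 O:2
  + OH → O:1 H:1
  + Br → Br:1
Element totals:
  C: 6
  H: 9
  Br: 1
  O: 3
Molecular formula: C6H9BrO3.
  M = 6(12.011) + 9(1.008) + 79.904 + 3(15.999)
    = 72.066 + 9.072 + 79.904 + 47.997 = 209.039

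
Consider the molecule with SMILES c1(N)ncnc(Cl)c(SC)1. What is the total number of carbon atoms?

Atom tally by fragment:
  pyrimidine ring core → C:4 H:4 N:2
  (− 3 ring H displaced by substituents)
  + NH2 → N:1 H:2
  + Cl → Cl:1
  + SCH3 → C:1 H:3 S:1
Element totals:
  C: 5
  H: 6
  Cl: 1
  N: 3
  S: 1

5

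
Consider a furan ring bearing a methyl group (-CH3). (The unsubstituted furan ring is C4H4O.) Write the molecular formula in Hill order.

Atom tally by fragment:
  furan ring core → C:4 H:4 O:1
  (− 1 ring H displaced by substituents)
  + CH3 → C:1 H:3
Element totals:
  C: 5
  H: 6
  O: 1

C5H6O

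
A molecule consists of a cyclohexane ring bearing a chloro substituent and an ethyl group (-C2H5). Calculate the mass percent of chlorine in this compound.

24.17%

Atom tally by fragment:
  cyclohexane ring core → C:6 H:12
  (− 2 ring H displaced by substituents)
  + Cl → Cl:1
  + C2H5 → C:2 H:5
Element totals:
  C: 8
  H: 15
  Cl: 1
Molecular formula: C8H15Cl.
Molar mass = 146.658 g/mol.
Mass from Cl: 1 × 35.45 = 35.450 g/mol.
%Cl = 35.450 / 146.658 × 100 = 24.17%.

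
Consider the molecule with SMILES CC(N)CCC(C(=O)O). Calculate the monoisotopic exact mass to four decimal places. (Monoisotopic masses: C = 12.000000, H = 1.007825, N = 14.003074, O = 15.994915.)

131.0946

Atom tally by fragment:
  CH3 → C:1 H:3
  CH(NH2) → C:1 H:3 N:1
  CH2 → C:1 H:2
  CH2 → C:1 H:2
  CH2COOH → C:2 H:3 O:2
Element totals:
  C: 6
  H: 13
  N: 1
  O: 2
Molecular formula: C6H13NO2.
  M = 6(12.0) + 13(1.007825) + 14.003074 + 2(15.994915)
    = 72.000000 + 13.101725 + 14.003074 + 31.989830 = 131.094629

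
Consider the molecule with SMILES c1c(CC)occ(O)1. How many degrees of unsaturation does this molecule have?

3

Atom tally by fragment:
  furan ring core → C:4 H:4 O:1
  (− 2 ring H displaced by substituents)
  + C2H5 → C:2 H:5
  + OH → O:1 H:1
Element totals:
  C: 6
  H: 8
  O: 2
Molecular formula: C6H8O2.
DoU = (2C + 2 + N − H − X) / 2 = (2·6 + 2 + 0 − 8 − 0) / 2 = 3.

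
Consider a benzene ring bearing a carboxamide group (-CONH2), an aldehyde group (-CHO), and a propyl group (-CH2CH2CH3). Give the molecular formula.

Atom tally by fragment:
  benzene ring core → C:6 H:6
  (− 3 ring H displaced by substituents)
  + CONH2 → C:1 H:2 O:1 N:1
  + CHO → C:1 H:1 O:1
  + CH2CH2CH3 → C:3 H:7
Element totals:
  C: 11
  H: 13
  N: 1
  O: 2

C11H13NO2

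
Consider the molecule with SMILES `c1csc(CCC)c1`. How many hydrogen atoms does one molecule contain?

10

Atom tally by fragment:
  thiophene ring core → C:4 H:4 S:1
  (− 1 ring H displaced by substituents)
  + CH2CH2CH3 → C:3 H:7
Element totals:
  C: 7
  H: 10
  S: 1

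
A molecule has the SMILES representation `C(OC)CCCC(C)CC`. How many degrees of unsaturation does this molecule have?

0

Atom tally by fragment:
  CH3OCH2 → C:2 H:5 O:1
  CH2 → C:1 H:2
  CH2 → C:1 H:2
  CH2 → C:1 H:2
  CH(CH3) → C:2 H:4
  CH2 → C:1 H:2
  CH3 → C:1 H:3
Element totals:
  C: 9
  H: 20
  O: 1
Molecular formula: C9H20O.
DoU = (2C + 2 + N − H − X) / 2 = (2·9 + 2 + 0 − 20 − 0) / 2 = 0.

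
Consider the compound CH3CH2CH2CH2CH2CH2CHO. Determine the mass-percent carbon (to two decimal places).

Atom tally by fragment:
  CH3 → C:1 H:3
  CH2 → C:1 H:2
  CH2 → C:1 H:2
  CH2 → C:1 H:2
  CH2 → C:1 H:2
  CH2CHO → C:2 H:3 O:1
Element totals:
  C: 7
  H: 14
  O: 1
Molecular formula: C7H14O.
Molar mass = 114.188 g/mol.
Mass from C: 7 × 12.011 = 84.077 g/mol.
%C = 84.077 / 114.188 × 100 = 73.63%.

73.63%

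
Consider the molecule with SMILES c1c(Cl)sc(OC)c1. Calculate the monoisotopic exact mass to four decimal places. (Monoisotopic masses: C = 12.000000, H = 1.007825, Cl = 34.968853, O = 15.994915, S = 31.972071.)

147.9750

Atom tally by fragment:
  thiophene ring core → C:4 H:4 S:1
  (− 2 ring H displaced by substituents)
  + Cl → Cl:1
  + OCH3 → C:1 H:3 O:1
Element totals:
  C: 5
  H: 5
  Cl: 1
  O: 1
  S: 1
Molecular formula: C5H5ClOS.
  M = 5(12.0) + 5(1.007825) + 34.968853 + 15.994915 + 31.972071
    = 60.000000 + 5.039125 + 34.968853 + 15.994915 + 31.972071 = 147.974964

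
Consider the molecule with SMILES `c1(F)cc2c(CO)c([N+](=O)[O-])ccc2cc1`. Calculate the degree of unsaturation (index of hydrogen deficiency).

8

Atom tally by fragment:
  naphthalene ring system core → C:10 H:8
  (− 3 ring H displaced by substituents)
  + F → F:1
  + CH2OH → C:1 H:3 O:1
  + NO2 → N:1 O:2
Element totals:
  C: 11
  H: 8
  F: 1
  N: 1
  O: 3
Molecular formula: C11H8FNO3.
DoU = (2C + 2 + N − H − X) / 2 = (2·11 + 2 + 1 − 8 − 1) / 2 = 8.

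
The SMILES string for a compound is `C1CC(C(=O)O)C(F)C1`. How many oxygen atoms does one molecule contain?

Atom tally by fragment:
  cyclopentane ring core → C:5 H:10
  (− 2 ring H displaced by substituents)
  + COOH → C:1 H:1 O:2
  + F → F:1
Element totals:
  C: 6
  H: 9
  F: 1
  O: 2

2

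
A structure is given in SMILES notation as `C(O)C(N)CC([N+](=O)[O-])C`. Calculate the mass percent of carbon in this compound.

40.53%

Atom tally by fragment:
  HOCH2 → C:1 H:3 O:1
  CH(NH2) → C:1 H:3 N:1
  CH2 → C:1 H:2
  CH(NO2) → C:1 H:1 N:1 O:2
  CH3 → C:1 H:3
Element totals:
  C: 5
  H: 12
  N: 2
  O: 3
Molecular formula: C5H12N2O3.
Molar mass = 148.162 g/mol.
Mass from C: 5 × 12.011 = 60.055 g/mol.
%C = 60.055 / 148.162 × 100 = 40.53%.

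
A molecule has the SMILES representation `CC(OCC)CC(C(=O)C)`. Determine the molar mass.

144.21 g/mol

Atom tally by fragment:
  CH3 → C:1 H:3
  CH(OC2H5) → C:3 H:6 O:1
  CH2 → C:1 H:2
  CH2COCH3 → C:3 H:5 O:1
Element totals:
  C: 8
  H: 16
  O: 2
Molecular formula: C8H16O2.
  M = 8(12.011) + 16(1.008) + 2(15.999)
    = 96.088 + 16.128 + 31.998 = 144.214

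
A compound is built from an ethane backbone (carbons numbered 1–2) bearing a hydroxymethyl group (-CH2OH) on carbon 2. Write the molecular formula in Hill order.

C3H8O

Atom tally by fragment:
  CH3 → C:1 H:3
  CH2CH2OH → C:2 H:5 O:1
Element totals:
  C: 3
  H: 8
  O: 1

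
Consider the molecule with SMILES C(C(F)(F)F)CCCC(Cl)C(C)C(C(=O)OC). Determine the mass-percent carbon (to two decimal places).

Atom tally by fragment:
  F3CCH2 → C:2 H:2 F:3
  CH2 → C:1 H:2
  CH2 → C:1 H:2
  CH2 → C:1 H:2
  CH(Cl) → C:1 H:1 Cl:1
  CH(CH3) → C:2 H:4
  CH2COOCH3 → C:3 H:5 O:2
Element totals:
  C: 11
  H: 18
  Cl: 1
  F: 3
  O: 2
Molecular formula: C11H18ClF3O2.
Molar mass = 274.707 g/mol.
Mass from C: 11 × 12.011 = 132.121 g/mol.
%C = 132.121 / 274.707 × 100 = 48.10%.

48.10%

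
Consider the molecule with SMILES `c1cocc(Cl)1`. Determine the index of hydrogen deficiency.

Atom tally by fragment:
  furan ring core → C:4 H:4 O:1
  (− 1 ring H displaced by substituents)
  + Cl → Cl:1
Element totals:
  C: 4
  H: 3
  Cl: 1
  O: 1
Molecular formula: C4H3ClO.
DoU = (2C + 2 + N − H − X) / 2 = (2·4 + 2 + 0 − 3 − 1) / 2 = 3.

3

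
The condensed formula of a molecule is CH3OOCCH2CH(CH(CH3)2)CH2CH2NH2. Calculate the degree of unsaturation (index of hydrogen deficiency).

1

Element totals:
  C: 9
  H: 19
  N: 1
  O: 2
Molecular formula: C9H19NO2.
DoU = (2C + 2 + N − H − X) / 2 = (2·9 + 2 + 1 − 19 − 0) / 2 = 1.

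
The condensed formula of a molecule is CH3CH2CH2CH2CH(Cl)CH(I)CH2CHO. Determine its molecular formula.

C8H14ClIO

Element totals:
  C: 8
  H: 14
  Cl: 1
  I: 1
  O: 1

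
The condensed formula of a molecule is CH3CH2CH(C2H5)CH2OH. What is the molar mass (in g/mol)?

102.18 g/mol

Element totals:
  C: 6
  H: 14
  O: 1
Molecular formula: C6H14O.
  M = 6(12.011) + 14(1.008) + 15.999
    = 72.066 + 14.112 + 15.999 = 102.177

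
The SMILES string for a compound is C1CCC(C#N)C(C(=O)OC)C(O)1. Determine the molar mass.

Atom tally by fragment:
  cyclohexane ring core → C:6 H:12
  (− 3 ring H displaced by substituents)
  + CN → C:1 N:1
  + COOCH3 → C:2 H:3 O:2
  + OH → O:1 H:1
Element totals:
  C: 9
  H: 13
  N: 1
  O: 3
Molecular formula: C9H13NO3.
  M = 9(12.011) + 13(1.008) + 14.007 + 3(15.999)
    = 108.099 + 13.104 + 14.007 + 47.997 = 183.207

183.21 g/mol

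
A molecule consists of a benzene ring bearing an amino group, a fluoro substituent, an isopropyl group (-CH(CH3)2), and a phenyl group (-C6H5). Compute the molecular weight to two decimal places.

Atom tally by fragment:
  benzene ring core → C:6 H:6
  (− 4 ring H displaced by substituents)
  + NH2 → N:1 H:2
  + F → F:1
  + CH(CH3)2 → C:3 H:7
  + C6H5 → C:6 H:5
Element totals:
  C: 15
  H: 16
  F: 1
  N: 1
Molecular formula: C15H16FN.
  M = 15(12.011) + 16(1.008) + 18.998 + 14.007
    = 180.165 + 16.128 + 18.998 + 14.007 = 229.298

229.30 g/mol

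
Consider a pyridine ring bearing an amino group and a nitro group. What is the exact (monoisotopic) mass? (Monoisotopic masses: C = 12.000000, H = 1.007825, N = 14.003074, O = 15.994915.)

Atom tally by fragment:
  pyridine ring core → C:5 H:5 N:1
  (− 2 ring H displaced by substituents)
  + NH2 → N:1 H:2
  + NO2 → N:1 O:2
Element totals:
  C: 5
  H: 5
  N: 3
  O: 2
Molecular formula: C5H5N3O2.
  M = 5(12.0) + 5(1.007825) + 3(14.003074) + 2(15.994915)
    = 60.000000 + 5.039125 + 42.009222 + 31.989830 = 139.038177

139.0382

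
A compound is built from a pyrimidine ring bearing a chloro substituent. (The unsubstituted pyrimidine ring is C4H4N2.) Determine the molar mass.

Atom tally by fragment:
  pyrimidine ring core → C:4 H:4 N:2
  (− 1 ring H displaced by substituents)
  + Cl → Cl:1
Element totals:
  C: 4
  H: 3
  Cl: 1
  N: 2
Molecular formula: C4H3ClN2.
  M = 4(12.011) + 3(1.008) + 35.45 + 2(14.007)
    = 48.044 + 3.024 + 35.450 + 28.014 = 114.532

114.53 g/mol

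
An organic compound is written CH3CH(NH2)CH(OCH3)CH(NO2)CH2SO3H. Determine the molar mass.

242.25 g/mol

Atom tally by fragment:
  CH3 → C:1 H:3
  CH(NH2) → C:1 H:3 N:1
  CH(OCH3) → C:2 H:4 O:1
  CH(NO2) → C:1 H:1 N:1 O:2
  CH2SO3H → C:1 H:3 S:1 O:3
Element totals:
  C: 6
  H: 14
  N: 2
  O: 6
  S: 1
Molecular formula: C6H14N2O6S.
  M = 6(12.011) + 14(1.008) + 2(14.007) + 6(15.999) + 32.06
    = 72.066 + 14.112 + 28.014 + 95.994 + 32.060 = 242.246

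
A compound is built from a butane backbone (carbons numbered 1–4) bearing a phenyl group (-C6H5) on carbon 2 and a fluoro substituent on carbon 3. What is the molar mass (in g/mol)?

Atom tally by fragment:
  CH3 → C:1 H:3
  CH(C6H5) → C:7 H:6
  CH(F) → C:1 H:1 F:1
  CH3 → C:1 H:3
Element totals:
  C: 10
  H: 13
  F: 1
Molecular formula: C10H13F.
  M = 10(12.011) + 13(1.008) + 18.998
    = 120.110 + 13.104 + 18.998 = 152.212

152.21 g/mol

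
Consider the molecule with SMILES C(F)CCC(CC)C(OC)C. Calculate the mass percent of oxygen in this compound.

Atom tally by fragment:
  FCH2 → C:1 H:2 F:1
  CH2 → C:1 H:2
  CH2 → C:1 H:2
  CH(C2H5) → C:3 H:6
  CH(OCH3) → C:2 H:4 O:1
  CH3 → C:1 H:3
Element totals:
  C: 9
  H: 19
  F: 1
  O: 1
Molecular formula: C9H19FO.
Molar mass = 162.248 g/mol.
Mass from O: 1 × 15.999 = 15.999 g/mol.
%O = 15.999 / 162.248 × 100 = 9.86%.

9.86%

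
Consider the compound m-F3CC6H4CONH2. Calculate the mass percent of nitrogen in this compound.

Atom tally by fragment:
  benzene ring core → C:6 H:6
  (− 2 ring H displaced by substituents)
  + CF3 → C:1 F:3
  + CONH2 → C:1 H:2 O:1 N:1
Element totals:
  C: 8
  H: 6
  F: 3
  N: 1
  O: 1
Molecular formula: C8H6F3NO.
Molar mass = 189.136 g/mol.
Mass from N: 1 × 14.007 = 14.007 g/mol.
%N = 14.007 / 189.136 × 100 = 7.41%.

7.41%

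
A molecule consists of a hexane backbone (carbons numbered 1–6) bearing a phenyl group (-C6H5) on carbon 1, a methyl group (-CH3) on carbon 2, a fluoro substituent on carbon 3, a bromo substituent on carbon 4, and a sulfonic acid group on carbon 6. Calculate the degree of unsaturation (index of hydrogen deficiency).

4

Atom tally by fragment:
  C6H5CH2 → C:7 H:7
  CH(CH3) → C:2 H:4
  CH(F) → C:1 H:1 F:1
  CH(Br) → C:1 H:1 Br:1
  CH2 → C:1 H:2
  CH2SO3H → C:1 H:3 S:1 O:3
Element totals:
  C: 13
  H: 18
  Br: 1
  F: 1
  O: 3
  S: 1
Molecular formula: C13H18BrFO3S.
DoU = (2C + 2 + N − H − X) / 2 = (2·13 + 2 + 0 − 18 − 2) / 2 = 4.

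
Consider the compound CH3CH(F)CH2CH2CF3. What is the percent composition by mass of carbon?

41.67%

Atom tally by fragment:
  CH3 → C:1 H:3
  CH(F) → C:1 H:1 F:1
  CH2 → C:1 H:2
  CH2CF3 → C:2 H:2 F:3
Element totals:
  C: 5
  H: 8
  F: 4
Molecular formula: C5H8F4.
Molar mass = 144.111 g/mol.
Mass from C: 5 × 12.011 = 60.055 g/mol.
%C = 60.055 / 144.111 × 100 = 41.67%.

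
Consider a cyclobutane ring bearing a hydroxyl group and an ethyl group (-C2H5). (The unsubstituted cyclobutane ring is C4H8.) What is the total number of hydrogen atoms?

Atom tally by fragment:
  cyclobutane ring core → C:4 H:8
  (− 2 ring H displaced by substituents)
  + OH → O:1 H:1
  + C2H5 → C:2 H:5
Element totals:
  C: 6
  H: 12
  O: 1

12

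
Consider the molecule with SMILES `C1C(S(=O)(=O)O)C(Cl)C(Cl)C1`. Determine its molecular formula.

Atom tally by fragment:
  cyclopentane ring core → C:5 H:10
  (− 3 ring H displaced by substituents)
  + SO3H → S:1 O:3 H:1
  + Cl → Cl:1
  + Cl → Cl:1
Element totals:
  C: 5
  H: 8
  Cl: 2
  O: 3
  S: 1

C5H8Cl2O3S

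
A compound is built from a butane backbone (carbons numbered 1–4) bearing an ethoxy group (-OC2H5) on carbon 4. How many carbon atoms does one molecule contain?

Atom tally by fragment:
  CH3 → C:1 H:3
  CH2 → C:1 H:2
  CH2 → C:1 H:2
  CH2OC2H5 → C:3 H:7 O:1
Element totals:
  C: 6
  H: 14
  O: 1

6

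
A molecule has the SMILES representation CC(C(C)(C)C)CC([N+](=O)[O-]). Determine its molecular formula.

C8H17NO2

Atom tally by fragment:
  CH3 → C:1 H:3
  CH(C(CH3)3) → C:5 H:10
  CH2 → C:1 H:2
  CH2NO2 → C:1 H:2 N:1 O:2
Element totals:
  C: 8
  H: 17
  N: 1
  O: 2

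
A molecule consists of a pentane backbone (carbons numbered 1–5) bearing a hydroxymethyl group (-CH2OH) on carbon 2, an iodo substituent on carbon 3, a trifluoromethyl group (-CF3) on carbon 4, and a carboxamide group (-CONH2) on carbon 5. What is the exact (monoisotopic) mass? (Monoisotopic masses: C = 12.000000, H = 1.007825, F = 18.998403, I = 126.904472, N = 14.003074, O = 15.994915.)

Atom tally by fragment:
  CH3 → C:1 H:3
  CH(CH2OH) → C:2 H:4 O:1
  CH(I) → C:1 H:1 I:1
  CH(CF3) → C:2 H:1 F:3
  CH2CONH2 → C:2 H:4 O:1 N:1
Element totals:
  C: 8
  H: 13
  F: 3
  I: 1
  N: 1
  O: 2
Molecular formula: C8H13F3INO2.
  M = 8(12.0) + 13(1.007825) + 3(18.998403) + 126.904472 + 14.003074 + 2(15.994915)
    = 96.000000 + 13.101725 + 56.995209 + 126.904472 + 14.003074 + 31.989830 = 338.994310

338.9943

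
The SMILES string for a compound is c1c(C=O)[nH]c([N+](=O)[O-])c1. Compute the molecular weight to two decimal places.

140.10 g/mol

Atom tally by fragment:
  pyrrole ring core → C:4 H:5 N:1
  (− 2 ring H displaced by substituents)
  + CHO → C:1 H:1 O:1
  + NO2 → N:1 O:2
Element totals:
  C: 5
  H: 4
  N: 2
  O: 3
Molecular formula: C5H4N2O3.
  M = 5(12.011) + 4(1.008) + 2(14.007) + 3(15.999)
    = 60.055 + 4.032 + 28.014 + 47.997 = 140.098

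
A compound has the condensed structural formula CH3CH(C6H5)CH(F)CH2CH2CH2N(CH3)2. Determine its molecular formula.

Atom tally by fragment:
  CH3 → C:1 H:3
  CH(C6H5) → C:7 H:6
  CH(F) → C:1 H:1 F:1
  CH2 → C:1 H:2
  CH2 → C:1 H:2
  CH2N(CH3)2 → C:3 H:8 N:1
Element totals:
  C: 14
  H: 22
  F: 1
  N: 1

C14H22FN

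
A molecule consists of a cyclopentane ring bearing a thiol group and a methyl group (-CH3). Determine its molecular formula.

Atom tally by fragment:
  cyclopentane ring core → C:5 H:10
  (− 2 ring H displaced by substituents)
  + SH → S:1 H:1
  + CH3 → C:1 H:3
Element totals:
  C: 6
  H: 12
  S: 1

C6H12S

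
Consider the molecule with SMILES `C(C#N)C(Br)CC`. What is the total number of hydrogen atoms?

8

Atom tally by fragment:
  NCCH2 → C:2 H:2 N:1
  CH(Br) → C:1 H:1 Br:1
  CH2 → C:1 H:2
  CH3 → C:1 H:3
Element totals:
  C: 5
  H: 8
  Br: 1
  N: 1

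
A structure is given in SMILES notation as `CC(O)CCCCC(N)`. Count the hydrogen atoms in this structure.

Atom tally by fragment:
  CH3 → C:1 H:3
  CH(OH) → C:1 H:2 O:1
  CH2 → C:1 H:2
  CH2 → C:1 H:2
  CH2 → C:1 H:2
  CH2 → C:1 H:2
  CH2NH2 → C:1 H:4 N:1
Element totals:
  C: 7
  H: 17
  N: 1
  O: 1

17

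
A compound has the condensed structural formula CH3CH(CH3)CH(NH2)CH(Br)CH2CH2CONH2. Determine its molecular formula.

Element totals:
  C: 8
  H: 17
  Br: 1
  N: 2
  O: 1

C8H17BrN2O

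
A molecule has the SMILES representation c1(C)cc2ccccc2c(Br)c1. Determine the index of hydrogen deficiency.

7

Atom tally by fragment:
  naphthalene ring system core → C:10 H:8
  (− 2 ring H displaced by substituents)
  + CH3 → C:1 H:3
  + Br → Br:1
Element totals:
  C: 11
  H: 9
  Br: 1
Molecular formula: C11H9Br.
DoU = (2C + 2 + N − H − X) / 2 = (2·11 + 2 + 0 − 9 − 1) / 2 = 7.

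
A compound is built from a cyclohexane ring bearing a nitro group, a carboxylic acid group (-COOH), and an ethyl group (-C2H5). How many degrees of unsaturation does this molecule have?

Atom tally by fragment:
  cyclohexane ring core → C:6 H:12
  (− 3 ring H displaced by substituents)
  + NO2 → N:1 O:2
  + COOH → C:1 H:1 O:2
  + C2H5 → C:2 H:5
Element totals:
  C: 9
  H: 15
  N: 1
  O: 4
Molecular formula: C9H15NO4.
DoU = (2C + 2 + N − H − X) / 2 = (2·9 + 2 + 1 − 15 − 0) / 2 = 3.

3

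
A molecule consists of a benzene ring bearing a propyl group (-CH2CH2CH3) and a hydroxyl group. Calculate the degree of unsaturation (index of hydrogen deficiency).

4

Atom tally by fragment:
  benzene ring core → C:6 H:6
  (− 2 ring H displaced by substituents)
  + CH2CH2CH3 → C:3 H:7
  + OH → O:1 H:1
Element totals:
  C: 9
  H: 12
  O: 1
Molecular formula: C9H12O.
DoU = (2C + 2 + N − H − X) / 2 = (2·9 + 2 + 0 − 12 − 0) / 2 = 4.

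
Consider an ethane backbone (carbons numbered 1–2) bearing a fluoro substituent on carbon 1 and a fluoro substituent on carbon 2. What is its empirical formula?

Atom tally by fragment:
  FCH2 → C:1 H:2 F:1
  CH2F → C:1 H:2 F:1
Element totals:
  C: 2
  H: 4
  F: 2
Molecular formula: C2H4F2.
gcd of subscripts = 2; dividing each by 2:
  C: 2/2 = 1
  F: 2/2 = 1
  H: 4/2 = 2

CH2F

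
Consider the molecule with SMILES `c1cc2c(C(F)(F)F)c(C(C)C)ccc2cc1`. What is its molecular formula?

Atom tally by fragment:
  naphthalene ring system core → C:10 H:8
  (− 2 ring H displaced by substituents)
  + CF3 → C:1 F:3
  + CH(CH3)2 → C:3 H:7
Element totals:
  C: 14
  H: 13
  F: 3

C14H13F3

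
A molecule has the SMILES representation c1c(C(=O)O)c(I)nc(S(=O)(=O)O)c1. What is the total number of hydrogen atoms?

4

Atom tally by fragment:
  pyridine ring core → C:5 H:5 N:1
  (− 3 ring H displaced by substituents)
  + COOH → C:1 H:1 O:2
  + I → I:1
  + SO3H → S:1 O:3 H:1
Element totals:
  C: 6
  H: 4
  I: 1
  N: 1
  O: 5
  S: 1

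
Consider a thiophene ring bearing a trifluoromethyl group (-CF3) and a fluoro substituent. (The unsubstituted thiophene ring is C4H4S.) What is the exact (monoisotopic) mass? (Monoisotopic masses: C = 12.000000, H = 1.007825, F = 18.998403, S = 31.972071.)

169.9813

Atom tally by fragment:
  thiophene ring core → C:4 H:4 S:1
  (− 2 ring H displaced by substituents)
  + CF3 → C:1 F:3
  + F → F:1
Element totals:
  C: 5
  H: 2
  F: 4
  S: 1
Molecular formula: C5H2F4S.
  M = 5(12.0) + 2(1.007825) + 4(18.998403) + 31.972071
    = 60.000000 + 2.015650 + 75.993612 + 31.972071 = 169.981333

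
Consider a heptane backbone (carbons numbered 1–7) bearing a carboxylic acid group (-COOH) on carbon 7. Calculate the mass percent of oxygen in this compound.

22.19%

Atom tally by fragment:
  CH3 → C:1 H:3
  CH2 → C:1 H:2
  CH2 → C:1 H:2
  CH2 → C:1 H:2
  CH2 → C:1 H:2
  CH2 → C:1 H:2
  CH2COOH → C:2 H:3 O:2
Element totals:
  C: 8
  H: 16
  O: 2
Molecular formula: C8H16O2.
Molar mass = 144.214 g/mol.
Mass from O: 2 × 15.999 = 31.998 g/mol.
%O = 31.998 / 144.214 × 100 = 22.19%.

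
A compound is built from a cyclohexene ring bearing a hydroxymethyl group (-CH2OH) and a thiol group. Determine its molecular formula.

C7H12OS

Atom tally by fragment:
  cyclohexene ring core → C:6 H:10
  (− 2 ring H displaced by substituents)
  + CH2OH → C:1 H:3 O:1
  + SH → S:1 H:1
Element totals:
  C: 7
  H: 12
  O: 1
  S: 1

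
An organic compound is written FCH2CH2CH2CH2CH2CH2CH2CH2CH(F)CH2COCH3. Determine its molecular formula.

C12H22F2O

Atom tally by fragment:
  FCH2 → C:1 H:2 F:1
  CH2 → C:1 H:2
  CH2 → C:1 H:2
  CH2 → C:1 H:2
  CH2 → C:1 H:2
  CH2 → C:1 H:2
  CH2 → C:1 H:2
  CH2 → C:1 H:2
  CH(F) → C:1 H:1 F:1
  CH2COCH3 → C:3 H:5 O:1
Element totals:
  C: 12
  H: 22
  F: 2
  O: 1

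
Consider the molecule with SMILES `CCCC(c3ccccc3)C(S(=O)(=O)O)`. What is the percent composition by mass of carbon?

Atom tally by fragment:
  CH3 → C:1 H:3
  CH2 → C:1 H:2
  CH2 → C:1 H:2
  CH(C6H5) → C:7 H:6
  CH2SO3H → C:1 H:3 S:1 O:3
Element totals:
  C: 11
  H: 16
  O: 3
  S: 1
Molecular formula: C11H16O3S.
Molar mass = 228.306 g/mol.
Mass from C: 11 × 12.011 = 132.121 g/mol.
%C = 132.121 / 228.306 × 100 = 57.87%.

57.87%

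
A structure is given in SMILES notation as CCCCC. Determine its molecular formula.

Atom tally by fragment:
  CH3 → C:1 H:3
  CH2 → C:1 H:2
  CH2 → C:1 H:2
  CH2 → C:1 H:2
  CH3 → C:1 H:3
Element totals:
  C: 5
  H: 12

C5H12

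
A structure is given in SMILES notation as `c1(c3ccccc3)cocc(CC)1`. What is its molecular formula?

C12H12O

Atom tally by fragment:
  furan ring core → C:4 H:4 O:1
  (− 2 ring H displaced by substituents)
  + C6H5 → C:6 H:5
  + C2H5 → C:2 H:5
Element totals:
  C: 12
  H: 12
  O: 1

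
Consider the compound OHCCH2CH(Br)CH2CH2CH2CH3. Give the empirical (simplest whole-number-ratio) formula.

C7H13BrO

Element totals:
  C: 7
  H: 13
  Br: 1
  O: 1
Molecular formula: C7H13BrO.
gcd of subscripts (1, 7, 13, 1) = 1, so the empirical formula equals the molecular formula.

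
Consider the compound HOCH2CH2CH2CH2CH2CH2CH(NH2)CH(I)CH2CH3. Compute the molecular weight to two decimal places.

Atom tally by fragment:
  HOCH2CH2 → C:2 H:5 O:1
  CH2 → C:1 H:2
  CH2 → C:1 H:2
  CH2 → C:1 H:2
  CH2 → C:1 H:2
  CH(NH2) → C:1 H:3 N:1
  CH(I) → C:1 H:1 I:1
  CH2 → C:1 H:2
  CH3 → C:1 H:3
Element totals:
  C: 10
  H: 22
  I: 1
  N: 1
  O: 1
Molecular formula: C10H22INO.
  M = 10(12.011) + 22(1.008) + 126.904 + 14.007 + 15.999
    = 120.110 + 22.176 + 126.904 + 14.007 + 15.999 = 299.196

299.20 g/mol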